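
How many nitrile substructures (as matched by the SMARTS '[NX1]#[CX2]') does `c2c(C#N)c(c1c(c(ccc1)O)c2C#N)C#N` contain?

3

[NX1]#[CX2] is the SMARTS for a nitrile: a nitrogen triple-bonded to a two-connected carbon.
The molecule carries 3 separate instances of a nitrile (-C#N) meeting every constraint; each maps to a distinct set of atoms, giving 3 matches.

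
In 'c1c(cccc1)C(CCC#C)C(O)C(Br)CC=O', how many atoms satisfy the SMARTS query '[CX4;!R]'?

Check the 18 heavy atoms by environment: 6× C (X4, acyclic) → match; 2× C (X2, acyclic) → no; 1× C (X3, acyclic) → no; 1× O (X1, acyclic) → no; 6× c (aromatic, X3, in 6-ring) → no; 1× O (X2, acyclic) → no; 1× Br (X1, acyclic) → no.
That gives 6 matching atoms.

6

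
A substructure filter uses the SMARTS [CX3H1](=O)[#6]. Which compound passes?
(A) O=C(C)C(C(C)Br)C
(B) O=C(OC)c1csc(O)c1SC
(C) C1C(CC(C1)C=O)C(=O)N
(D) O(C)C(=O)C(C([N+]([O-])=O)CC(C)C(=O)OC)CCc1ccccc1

[CX3H1](=O)[#6] describes an sp2 carbon with one H, double-bonded to O and single-bonded to carbon (an aldehyde).
(A) has an acetyl/ketone group (-C(=O)CH3) but the carbonyl carbon has H0 (two carbon neighbours), not H1.
(B) has a methyl-ester group (-C(=O)OCH3) but the carbonyl carbon has H0, not H1.
(C) contains an aldehyde (-CHO), which satisfies every atom and bond constraint.
(D) has a methyl-ester group (-C(=O)OCH3) but the carbonyl carbon has H0, not H1.
So the answer is (C).

C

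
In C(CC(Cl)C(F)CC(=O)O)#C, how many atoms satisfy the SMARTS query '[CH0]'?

The query [CH0] means: aliphatic carbon with no attached hydrogen.
Check the 11 heavy atoms by environment: 2× C (H2) → no; 3× C (H1) → no; 1× F (H0) → no; 1× Cl (H0) → no; 2× C (H0) → match; 1× O (H0) → no; 1× O (H1) → no.
That gives 2 matching atoms.

2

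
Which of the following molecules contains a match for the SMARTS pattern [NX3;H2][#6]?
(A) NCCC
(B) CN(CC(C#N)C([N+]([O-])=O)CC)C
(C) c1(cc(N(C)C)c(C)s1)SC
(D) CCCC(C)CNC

[NX3;H2][#6] describes a trivalent nitrogen with two H attached to carbon (a primary amine).
(A) contains a primary amino group (-NH2), which satisfies every atom and bond constraint.
(B) has a dimethylamino group (-N(CH3)2) but the nitrogen has H0, not H2.
(C) has a dimethylamino group (-N(CH3)2) but the nitrogen has H0, not H2.
(D) has an N-methylamino group (-NHCH3) but the nitrogen bears two carbons and only one H (H1), not H2.
So the answer is (A).

A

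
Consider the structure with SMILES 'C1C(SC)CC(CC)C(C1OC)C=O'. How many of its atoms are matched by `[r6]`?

6

Check the 14 heavy atoms by environment: 6× C (in 6-ring) → match; 2× O (acyclic) → no; 5× C (acyclic) → no; 1× S (acyclic) → no.
That gives 6 matching atoms.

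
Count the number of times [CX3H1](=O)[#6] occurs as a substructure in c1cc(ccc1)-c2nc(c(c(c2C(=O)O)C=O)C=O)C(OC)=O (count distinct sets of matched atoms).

2

[CX3H1](=O)[#6] is the SMARTS for an aldehyde: an sp2 carbon with one H, double-bonded to O and single-bonded to carbon.
The molecule carries 2 separate instances of an aldehyde (-CHO) meeting every constraint; each maps to a distinct set of atoms, giving 2 matches.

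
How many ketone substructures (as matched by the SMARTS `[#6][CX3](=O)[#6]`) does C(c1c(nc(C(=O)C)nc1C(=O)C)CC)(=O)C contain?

[#6][CX3](=O)[#6] is the SMARTS for a ketone: a carbonyl carbon (no H) flanked by two carbons.
The molecule carries 3 separate instances of an acetyl/ketone group (-C(=O)CH3) meeting every constraint; each maps to a distinct set of atoms, giving 3 matches.

3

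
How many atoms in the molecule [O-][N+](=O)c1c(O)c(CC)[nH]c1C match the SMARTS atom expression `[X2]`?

1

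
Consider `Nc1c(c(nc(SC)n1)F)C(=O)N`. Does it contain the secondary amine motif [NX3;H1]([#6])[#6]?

The pattern [NX3;H1]([#6])[#6] describes a trivalent nitrogen with one H, bonded to two carbons — a secondary amine.
The closest candidate here is a primary amino group (-NH2), but the nitrogen has H2 and only one carbon neighbour. No other fragment satisfies the full query, so there is no match.

No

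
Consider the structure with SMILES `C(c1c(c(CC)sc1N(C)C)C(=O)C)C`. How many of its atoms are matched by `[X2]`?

1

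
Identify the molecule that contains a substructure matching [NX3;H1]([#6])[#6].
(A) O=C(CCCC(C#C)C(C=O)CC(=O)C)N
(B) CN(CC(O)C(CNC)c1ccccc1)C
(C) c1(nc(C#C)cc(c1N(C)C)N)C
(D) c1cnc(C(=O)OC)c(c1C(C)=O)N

B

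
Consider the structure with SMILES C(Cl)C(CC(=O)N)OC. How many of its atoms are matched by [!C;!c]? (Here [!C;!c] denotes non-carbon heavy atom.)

The query [!C;!c] means: neither aliphatic nor aromatic carbon — same as [!#6].
Check the 9 heavy atoms by environment: 5× C → no; 2× O → match; 1× N → match; 1× Cl → match.
Summing the matching environments: 2 + 1 + 1 = 4 matching atoms.

4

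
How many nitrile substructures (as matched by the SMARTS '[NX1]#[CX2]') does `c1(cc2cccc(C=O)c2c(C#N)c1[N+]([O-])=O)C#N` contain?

[NX1]#[CX2] is the SMARTS for a nitrile: a nitrogen triple-bonded to a two-connected carbon.
The molecule carries 2 separate instances of a nitrile (-C#N) meeting every constraint; each maps to a distinct set of atoms, giving 2 matches.

2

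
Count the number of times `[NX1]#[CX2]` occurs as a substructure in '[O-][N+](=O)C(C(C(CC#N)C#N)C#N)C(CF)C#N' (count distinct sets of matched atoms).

4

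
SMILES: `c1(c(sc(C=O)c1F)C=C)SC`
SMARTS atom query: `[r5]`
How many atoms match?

5

Check the 12 heavy atoms by environment: 1× s (aromatic, in 5-ring) → match; 4× c (aromatic, in 5-ring) → match; 4× C (acyclic) → no; 1× F (acyclic) → no; 1× O (acyclic) → no; 1× S (acyclic) → no.
Summing the matching environments: 1 + 4 = 5 matching atoms.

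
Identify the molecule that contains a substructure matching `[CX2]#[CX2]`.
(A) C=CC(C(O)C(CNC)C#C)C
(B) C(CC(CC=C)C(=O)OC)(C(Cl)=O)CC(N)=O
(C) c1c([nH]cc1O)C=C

[CX2]#[CX2] describes a carbon-carbon triple bond (an alkyne).
(A) contains an ethynyl group (-C#CH), which satisfies every atom and bond constraint.
(B) has a vinyl group (-CH=CH2) but the C=C is a double bond; both carbons are CX3, not CX2.
(C) has a vinyl group (-CH=CH2) but the C=C is a double bond; both carbons are CX3, not CX2.
So the answer is (A).

A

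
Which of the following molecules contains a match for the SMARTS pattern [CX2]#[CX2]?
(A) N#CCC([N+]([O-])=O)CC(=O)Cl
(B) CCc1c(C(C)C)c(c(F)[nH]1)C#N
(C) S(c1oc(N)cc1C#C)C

C

[CX2]#[CX2] describes a carbon-carbon triple bond (an alkyne).
(A) has a nitrile (-C#N) but the triple bond is C#N, not C#C.
(B) has a nitrile (-C#N) but the triple bond is C#N, not C#C.
(C) contains an ethynyl group (-C#CH), which satisfies every atom and bond constraint.
So the answer is (C).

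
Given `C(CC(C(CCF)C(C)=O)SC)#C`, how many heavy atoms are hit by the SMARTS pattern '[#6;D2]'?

The query [#6;D2] means: any carbon bonded to exactly two heavy atoms.
Check the 13 heavy atoms by environment: 4× C (D2) → match; 3× C (D3) → no; 3× C (D1) → no; 1× O (D1) → no; 1× F (D1) → no; 1× S (D2) → no.
That gives 4 matching atoms.

4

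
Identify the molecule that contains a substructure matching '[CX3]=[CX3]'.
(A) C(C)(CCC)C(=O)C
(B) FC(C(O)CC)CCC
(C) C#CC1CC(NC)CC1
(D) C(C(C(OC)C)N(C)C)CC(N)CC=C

[CX3]=[CX3] describes a non-aromatic C=C double bond between two sp2 carbons (an alkene).
(A) has an ethyl group (-CH2CH3) but its C-C bond is a single bond between CX4 carbons, not CX3=CX3.
(B) has an ethyl group (-CH2CH3) but its C-C bond is a single bond between CX4 carbons, not CX3=CX3.
(C) has an ethynyl group (-C#CH) but the C-C bond is a triple bond, not a double bond.
(D) contains a vinyl group (-CH=CH2), which satisfies every atom and bond constraint.
So the answer is (D).

D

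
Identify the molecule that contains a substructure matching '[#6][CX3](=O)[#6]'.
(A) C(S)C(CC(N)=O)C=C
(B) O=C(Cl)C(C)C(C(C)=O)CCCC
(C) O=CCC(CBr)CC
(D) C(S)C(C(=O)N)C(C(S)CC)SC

B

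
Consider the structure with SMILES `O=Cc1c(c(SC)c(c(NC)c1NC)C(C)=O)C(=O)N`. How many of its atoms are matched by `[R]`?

6

The query [R] means: R matches any atom that is part of a ring.
Check the 20 heavy atoms by environment: 6× c (aromatic, in 6-ring) → match; 3× N (acyclic) → no; 7× C (acyclic) → no; 3× O (acyclic) → no; 1× S (acyclic) → no.
That gives 6 matching atoms.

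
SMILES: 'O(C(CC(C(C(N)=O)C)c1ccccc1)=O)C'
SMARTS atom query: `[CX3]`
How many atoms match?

2

The query [CX3] means: C with X3: aliphatic carbon with exactly 3 total connections.
Check the 17 heavy atoms by environment: 5× C (X4) → no; 2× C (X3) → match; 2× O (X1) → no; 1× N (X3) → no; 1× O (X2) → no; 6× c (aromatic, X3) → no.
That gives 2 matching atoms.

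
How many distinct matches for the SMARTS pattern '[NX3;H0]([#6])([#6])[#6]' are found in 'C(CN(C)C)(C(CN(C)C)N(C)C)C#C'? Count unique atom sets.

3

[NX3;H0]([#6])([#6])[#6] is the SMARTS for a tertiary amine: a trivalent nitrogen with no H, bonded to three carbons.
The molecule carries 3 separate instances of a dimethylamino group (-N(CH3)2) meeting every constraint; each maps to a distinct set of atoms, giving 3 matches.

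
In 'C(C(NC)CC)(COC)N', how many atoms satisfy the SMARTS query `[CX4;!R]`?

7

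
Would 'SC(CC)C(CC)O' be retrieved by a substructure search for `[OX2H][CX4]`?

Yes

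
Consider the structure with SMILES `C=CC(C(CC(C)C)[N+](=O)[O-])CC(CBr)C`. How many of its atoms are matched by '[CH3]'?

The query [CH3] means: aliphatic carbon with exactly three hydrogens.
Check the 16 heavy atoms by environment: 4× C (H2) → no; 5× C (H1) → no; 1× Br (H0) → no; 3× C (H3) → match; 1× N (charge +1, H0) → no; 1× O (charge -1, H0) → no; 1× O (H0) → no.
That gives 3 matching atoms.

3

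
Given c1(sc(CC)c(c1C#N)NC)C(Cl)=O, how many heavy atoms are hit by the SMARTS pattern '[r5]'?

The query [r5] means: r5 matches atoms in a five-membered ring.
Check the 14 heavy atoms by environment: 1× s (aromatic, in 5-ring) → match; 4× c (aromatic, in 5-ring) → match; 5× C (acyclic) → no; 2× N (acyclic) → no; 1× O (acyclic) → no; 1× Cl (acyclic) → no.
Summing the matching environments: 1 + 4 = 5 matching atoms.

5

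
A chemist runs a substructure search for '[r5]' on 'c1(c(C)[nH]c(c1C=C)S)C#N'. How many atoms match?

5

Check the 11 heavy atoms by environment: 1× n (aromatic, in 5-ring) → match; 4× c (aromatic, in 5-ring) → match; 1× S (acyclic) → no; 4× C (acyclic) → no; 1× N (acyclic) → no.
Summing the matching environments: 1 + 4 = 5 matching atoms.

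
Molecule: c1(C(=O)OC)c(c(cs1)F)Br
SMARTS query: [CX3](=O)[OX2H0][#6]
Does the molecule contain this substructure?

Yes

The pattern [CX3](=O)[OX2H0][#6] describes a carbonyl carbon bonded to an oxygen that is itself bonded to carbon (no H on that O) — an ester.
The molecule carries a methyl-ester group (-C(=O)OCH3), whose atoms satisfy every constraint of the query, so the pattern matches.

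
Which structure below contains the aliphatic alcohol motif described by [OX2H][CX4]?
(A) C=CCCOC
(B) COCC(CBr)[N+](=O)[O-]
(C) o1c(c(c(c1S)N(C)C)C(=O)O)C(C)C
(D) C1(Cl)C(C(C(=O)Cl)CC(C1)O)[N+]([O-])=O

[OX2H][CX4] describes a hydroxyl oxygen bound to an sp3 (X4) carbon (an aliphatic alcohol).
(A) has a methoxy ether (-OCH3) but the oxygen has H0 (ether), not H1.
(B) has a methoxy ether (-OCH3) but the oxygen has H0 (ether), not H1.
(C) has a carboxylic acid group (-C(=O)OH) but the -OH is on a CX3 carbonyl carbon, not a CX4 carbon.
(D) contains a hydroxyl group (-OH), which satisfies every atom and bond constraint.
So the answer is (D).

D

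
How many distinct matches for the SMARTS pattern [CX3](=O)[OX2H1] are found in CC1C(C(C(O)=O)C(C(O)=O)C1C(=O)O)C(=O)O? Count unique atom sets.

4

[CX3](=O)[OX2H1] is the SMARTS for a carboxylic acid: an sp2 carbon double-bonded to O and single-bonded to an -OH oxygen.
The molecule carries 4 separate instances of a carboxylic acid group (-C(=O)OH) meeting every constraint; each maps to a distinct set of atoms, giving 4 matches.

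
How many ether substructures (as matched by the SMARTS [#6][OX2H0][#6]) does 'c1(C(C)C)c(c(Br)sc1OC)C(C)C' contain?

[#6][OX2H0][#6] is the SMARTS for an ether: an aliphatic oxygen bridging two carbons with no H on the oxygen.
Exactly one fragment in the molecule meets all constraints, giving 1 match.

1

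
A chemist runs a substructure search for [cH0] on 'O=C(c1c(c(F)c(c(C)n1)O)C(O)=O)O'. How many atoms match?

The query [cH0] means: aromatic carbon with no attached hydrogen (substituted or ring-fusion).
Check the 15 heavy atoms by environment: 1× n (aromatic, H0) → no; 5× c (aromatic, H0) → match; 3× O (H1) → no; 2× C (H0) → no; 2× O (H0) → no; 1× C (H3) → no; 1× F (H0) → no.
That gives 5 matching atoms.

5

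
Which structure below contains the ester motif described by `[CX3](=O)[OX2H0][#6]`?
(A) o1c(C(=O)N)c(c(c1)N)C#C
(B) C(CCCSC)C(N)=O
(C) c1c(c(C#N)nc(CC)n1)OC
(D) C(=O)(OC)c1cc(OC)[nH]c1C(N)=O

D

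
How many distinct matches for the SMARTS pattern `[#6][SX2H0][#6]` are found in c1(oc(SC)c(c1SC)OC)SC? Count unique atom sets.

[#6][SX2H0][#6] is the SMARTS for a thioether: an aliphatic sulfur bridging two carbons with no H on the sulfur.
The molecule carries 3 separate instances of a methylthio ether (-SCH3) meeting every constraint; each maps to a distinct set of atoms, giving 3 matches.

3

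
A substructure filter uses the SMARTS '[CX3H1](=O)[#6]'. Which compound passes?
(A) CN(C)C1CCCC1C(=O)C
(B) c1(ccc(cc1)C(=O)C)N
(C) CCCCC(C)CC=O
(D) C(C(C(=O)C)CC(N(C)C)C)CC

C

[CX3H1](=O)[#6] describes an sp2 carbon with one H, double-bonded to O and single-bonded to carbon (an aldehyde).
(A) has an acetyl/ketone group (-C(=O)CH3) but the carbonyl carbon has H0 (two carbon neighbours), not H1.
(B) has an acetyl/ketone group (-C(=O)CH3) but the carbonyl carbon has H0 (two carbon neighbours), not H1.
(C) contains an aldehyde (-CHO), which satisfies every atom and bond constraint.
(D) has an acetyl/ketone group (-C(=O)CH3) but the carbonyl carbon has H0 (two carbon neighbours), not H1.
So the answer is (C).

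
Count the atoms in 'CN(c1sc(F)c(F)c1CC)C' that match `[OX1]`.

0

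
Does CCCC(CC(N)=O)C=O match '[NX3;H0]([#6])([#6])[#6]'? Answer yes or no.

The pattern [NX3;H0]([#6])([#6])[#6] describes a trivalent nitrogen with no H, bonded to three carbons — a tertiary amine.
The closest candidate here is a primary amide (-C(=O)NH2), but the amide nitrogen has H2 and only one carbon neighbour. No other fragment satisfies the full query, so there is no match.

No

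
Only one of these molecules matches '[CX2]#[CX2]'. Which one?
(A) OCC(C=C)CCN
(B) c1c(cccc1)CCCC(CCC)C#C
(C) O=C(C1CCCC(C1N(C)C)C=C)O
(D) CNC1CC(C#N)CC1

B

[CX2]#[CX2] describes a carbon-carbon triple bond (an alkyne).
(A) has a vinyl group (-CH=CH2) but the C=C is a double bond; both carbons are CX3, not CX2.
(B) contains an ethynyl group (-C#CH), which satisfies every atom and bond constraint.
(C) has a vinyl group (-CH=CH2) but the C=C is a double bond; both carbons are CX3, not CX2.
(D) has a nitrile (-C#N) but the triple bond is C#N, not C#C.
So the answer is (B).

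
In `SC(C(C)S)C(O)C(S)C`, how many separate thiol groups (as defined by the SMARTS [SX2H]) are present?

[SX2H] is the SMARTS for a thiol: an aliphatic sulfur with two connections, one being H.
The molecule carries 3 separate instances of a thiol (-SH) meeting every constraint; each maps to a distinct set of atoms, giving 3 matches.

3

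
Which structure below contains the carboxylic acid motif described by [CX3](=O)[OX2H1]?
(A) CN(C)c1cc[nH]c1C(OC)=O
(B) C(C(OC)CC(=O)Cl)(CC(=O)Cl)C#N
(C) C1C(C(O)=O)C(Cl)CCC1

[CX3](=O)[OX2H1] describes an sp2 carbon double-bonded to O and single-bonded to an -OH oxygen (a carboxylic acid).
(A) has a methyl-ester group (-C(=O)OCH3) but the singly-bonded O has no H (OX2H0, not OX2H1).
(B) has an acyl chloride (-C(=O)Cl) but the carbonyl is bonded to Cl, not to an -OH oxygen.
(C) contains a carboxylic acid group (-C(=O)OH), which satisfies every atom and bond constraint.
So the answer is (C).

C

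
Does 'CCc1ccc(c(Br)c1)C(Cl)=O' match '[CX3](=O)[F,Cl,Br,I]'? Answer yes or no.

The pattern [CX3](=O)[F,Cl,Br,I] describes a carbonyl carbon bonded to a halogen — an acyl halide.
The molecule carries an acyl chloride (-C(=O)Cl), whose atoms satisfy every constraint of the query, so the pattern matches.

Yes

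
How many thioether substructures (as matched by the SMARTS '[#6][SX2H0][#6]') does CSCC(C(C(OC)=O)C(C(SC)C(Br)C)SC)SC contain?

4

[#6][SX2H0][#6] is the SMARTS for a thioether: an aliphatic sulfur bridging two carbons with no H on the sulfur.
The molecule carries 4 separate instances of a methylthio ether (-SCH3) meeting every constraint; each maps to a distinct set of atoms, giving 4 matches.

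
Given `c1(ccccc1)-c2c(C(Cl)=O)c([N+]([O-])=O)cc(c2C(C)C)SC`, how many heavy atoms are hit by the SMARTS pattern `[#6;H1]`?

7

Check the 23 heavy atoms by environment: 6× c (aromatic, H0) → no; 6× c (aromatic, H1) → match; 1× C (H1) → match; 3× C (H3) → no; 1× N (charge +1, H0) → no; 1× O (charge -1, H0) → no; 2× O (H0) → no; 1× C (H0) → no; 1× Cl (H0) → no; 1× S (H0) → no.
Summing the matching environments: 6 + 1 = 7 matching atoms.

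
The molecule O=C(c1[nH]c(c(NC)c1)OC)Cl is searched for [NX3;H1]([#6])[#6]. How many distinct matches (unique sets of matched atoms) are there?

1

[NX3;H1]([#6])[#6] is the SMARTS for a secondary amine: a trivalent nitrogen with one H, bonded to two carbons.
Exactly one fragment in the molecule meets all constraints, giving 1 match.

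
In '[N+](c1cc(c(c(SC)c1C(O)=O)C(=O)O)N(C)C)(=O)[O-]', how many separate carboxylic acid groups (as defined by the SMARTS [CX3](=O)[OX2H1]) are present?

2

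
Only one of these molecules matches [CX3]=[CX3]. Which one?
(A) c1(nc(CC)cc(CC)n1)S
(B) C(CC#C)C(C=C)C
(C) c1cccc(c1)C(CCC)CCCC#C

[CX3]=[CX3] describes a non-aromatic C=C double bond between two sp2 carbons (an alkene).
(A) has an ethyl group (-CH2CH3) but its C-C bond is a single bond between CX4 carbons, not CX3=CX3.
(B) contains a vinyl group (-CH=CH2), which satisfies every atom and bond constraint.
(C) has an ethynyl group (-C#CH) but the C-C bond is a triple bond, not a double bond.
So the answer is (B).

B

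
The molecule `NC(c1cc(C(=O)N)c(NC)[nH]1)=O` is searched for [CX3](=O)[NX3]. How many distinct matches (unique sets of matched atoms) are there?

[CX3](=O)[NX3] is the SMARTS for an amide: a carbonyl carbon bonded to a trivalent nitrogen.
The molecule carries 2 separate instances of a primary amide (-C(=O)NH2) meeting every constraint; each maps to a distinct set of atoms, giving 2 matches.

2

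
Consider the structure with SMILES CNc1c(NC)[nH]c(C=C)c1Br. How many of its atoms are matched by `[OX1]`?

0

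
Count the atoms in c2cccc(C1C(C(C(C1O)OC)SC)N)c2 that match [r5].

5

Check the 17 heavy atoms by environment: 5× C (in 5-ring) → match; 1× N (acyclic) → no; 6× c (aromatic, in 6-ring) → no; 1× S (acyclic) → no; 2× C (acyclic) → no; 2× O (acyclic) → no.
That gives 5 matching atoms.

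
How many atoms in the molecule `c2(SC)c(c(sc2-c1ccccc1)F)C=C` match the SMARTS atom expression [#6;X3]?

The query [#6;X3] means: any carbon (aromatic or not) with three total connections.
Check the 16 heavy atoms by environment: 1× s (aromatic, X2) → no; 10× c (aromatic, X3) → match; 1× S (X2) → no; 1× C (X4) → no; 2× C (X3) → match; 1× F (X1) → no.
Summing the matching environments: 10 + 2 = 12 matching atoms.

12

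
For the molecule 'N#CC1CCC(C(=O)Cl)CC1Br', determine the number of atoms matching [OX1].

The query [OX1] means: aliphatic oxygen with one total connection — typically a carbonyl =O or an oxide.
Check the 12 heavy atoms by environment: 6× C (X4) → no; 1× C (X2) → no; 1× N (X1) → no; 1× Br (X1) → no; 1× C (X3) → no; 1× O (X1) → match; 1× Cl (X1) → no.
That gives 1 matching atom.

1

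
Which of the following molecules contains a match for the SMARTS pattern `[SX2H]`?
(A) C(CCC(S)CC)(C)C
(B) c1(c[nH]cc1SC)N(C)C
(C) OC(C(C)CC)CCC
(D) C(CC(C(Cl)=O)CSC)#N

[SX2H] describes an aliphatic sulfur with two connections, one being H (a thiol).
(A) contains a thiol (-SH), which satisfies every atom and bond constraint.
(B) has a methylthio ether (-SCH3) but the sulfur has H0 (bonded to two carbons), not H1.
(C) has a hydroxyl group (-OH) but it is an -OH, not an -SH.
(D) has a methylthio ether (-SCH3) but the sulfur has H0 (bonded to two carbons), not H1.
So the answer is (A).

A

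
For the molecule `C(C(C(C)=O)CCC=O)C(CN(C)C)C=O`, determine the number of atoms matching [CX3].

3

The query [CX3] means: C with X3: aliphatic carbon with exactly 3 total connections.
Check the 16 heavy atoms by environment: 9× C (X4) → no; 1× N (X3) → no; 3× C (X3) → match; 3× O (X1) → no.
That gives 3 matching atoms.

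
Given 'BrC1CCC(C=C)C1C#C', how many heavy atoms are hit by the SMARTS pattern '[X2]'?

2

The query [X2] means: any atom with exactly two total connections (bonds + H).
Check the 10 heavy atoms by environment: 5× C (X4) → no; 1× Br (X1) → no; 2× C (X3) → no; 2× C (X2) → match.
That gives 2 matching atoms.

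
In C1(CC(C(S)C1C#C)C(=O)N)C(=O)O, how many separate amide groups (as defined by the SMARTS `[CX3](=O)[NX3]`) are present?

1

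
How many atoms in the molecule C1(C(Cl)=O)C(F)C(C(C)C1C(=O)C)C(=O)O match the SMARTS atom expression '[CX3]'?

The query [CX3] means: C with X3: aliphatic carbon with exactly 3 total connections.
Check the 16 heavy atoms by environment: 7× C (X4) → no; 3× C (X3) → match; 3× O (X1) → no; 1× F (X1) → no; 1× Cl (X1) → no; 1× O (X2) → no.
That gives 3 matching atoms.

3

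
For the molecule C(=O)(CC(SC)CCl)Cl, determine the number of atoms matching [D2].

The query [D2] means: atom with exactly two heavy-atom neighbours.
Check the 9 heavy atoms by environment: 2× C (D2) → match; 2× C (D3) → no; 1× S (D2) → match; 1× C (D1) → no; 1× O (D1) → no; 2× Cl (D1) → no.
Summing the matching environments: 2 + 1 = 3 matching atoms.

3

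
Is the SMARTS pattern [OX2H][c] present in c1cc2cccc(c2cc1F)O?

Yes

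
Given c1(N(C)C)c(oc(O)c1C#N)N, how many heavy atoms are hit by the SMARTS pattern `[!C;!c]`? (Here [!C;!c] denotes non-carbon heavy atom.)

The query [!C;!c] means: neither aliphatic nor aromatic carbon — same as [!#6].
Check the 12 heavy atoms by environment: 1× o (aromatic) → match; 4× c (aromatic) → no; 3× N → match; 1× O → match; 3× C → no.
Summing the matching environments: 1 + 3 + 1 = 5 matching atoms.

5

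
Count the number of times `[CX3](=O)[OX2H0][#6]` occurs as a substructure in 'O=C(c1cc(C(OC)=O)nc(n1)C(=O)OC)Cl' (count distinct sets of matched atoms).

2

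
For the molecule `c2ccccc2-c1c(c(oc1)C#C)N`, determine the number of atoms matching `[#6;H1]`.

The query [#6;H1] means: any carbon bearing exactly one hydrogen.
Check the 14 heavy atoms by environment: 1× o (aromatic, H0) → no; 4× c (aromatic, H0) → no; 6× c (aromatic, H1) → match; 1× C (H0) → no; 1× C (H1) → match; 1× N (H2) → no.
Summing the matching environments: 6 + 1 = 7 matching atoms.

7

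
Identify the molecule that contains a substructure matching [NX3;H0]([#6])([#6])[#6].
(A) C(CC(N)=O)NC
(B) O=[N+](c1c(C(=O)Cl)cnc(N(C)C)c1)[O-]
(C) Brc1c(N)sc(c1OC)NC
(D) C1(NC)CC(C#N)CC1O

B

[NX3;H0]([#6])([#6])[#6] describes a trivalent nitrogen with no H, bonded to three carbons (a tertiary amine).
(A) has an N-methylamino group (-NHCH3) but the nitrogen still has one H (H1), not H0.
(B) contains a dimethylamino group (-N(CH3)2), which satisfies every atom and bond constraint.
(C) has a primary amino group (-NH2) but the nitrogen has H2, not H0 with three carbons.
(D) has an N-methylamino group (-NHCH3) but the nitrogen still has one H (H1), not H0.
So the answer is (B).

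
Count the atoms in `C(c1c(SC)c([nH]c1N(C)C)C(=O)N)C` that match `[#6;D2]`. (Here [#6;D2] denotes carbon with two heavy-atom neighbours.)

The query [#6;D2] means: any carbon bonded to exactly two heavy atoms.
Check the 15 heavy atoms by environment: 1× n (aromatic, D2) → no; 4× c (aromatic, D3) → no; 1× S (D2) → no; 4× C (D1) → no; 1× N (D3) → no; 1× C (D3) → no; 1× O (D1) → no; 1× N (D1) → no; 1× C (D2) → match.
That gives 1 matching atom.

1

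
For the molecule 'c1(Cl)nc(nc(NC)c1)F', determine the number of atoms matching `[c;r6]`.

4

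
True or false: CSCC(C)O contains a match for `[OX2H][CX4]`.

The pattern [OX2H][CX4] describes a hydroxyl oxygen bound to an sp3 (X4) carbon — an aliphatic alcohol.
The molecule carries a hydroxyl group (-OH), whose atoms satisfy every constraint of the query, so the pattern matches.

True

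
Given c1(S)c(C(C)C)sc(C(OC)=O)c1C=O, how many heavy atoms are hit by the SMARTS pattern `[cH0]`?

4

Check the 15 heavy atoms by environment: 1× s (aromatic, H0) → no; 4× c (aromatic, H0) → match; 1× S (H1) → no; 2× C (H1) → no; 3× C (H3) → no; 3× O (H0) → no; 1× C (H0) → no.
That gives 4 matching atoms.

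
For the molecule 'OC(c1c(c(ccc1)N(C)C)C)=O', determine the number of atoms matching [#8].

The query [#8] means: #8 matches any oxygen atom.
Check the 13 heavy atoms by environment: 6× c (aromatic) → no; 4× C → no; 2× O → match; 1× N → no.
That gives 2 matching atoms.

2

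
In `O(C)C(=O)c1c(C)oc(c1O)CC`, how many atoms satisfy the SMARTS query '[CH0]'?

1

The query [CH0] means: aliphatic carbon with no attached hydrogen.
Check the 13 heavy atoms by environment: 1× o (aromatic, H0) → no; 4× c (aromatic, H0) → no; 1× C (H2) → no; 3× C (H3) → no; 1× O (H1) → no; 1× C (H0) → match; 2× O (H0) → no.
That gives 1 matching atom.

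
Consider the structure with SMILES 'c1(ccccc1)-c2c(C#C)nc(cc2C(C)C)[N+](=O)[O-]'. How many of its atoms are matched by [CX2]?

Check the 20 heavy atoms by environment: 1× n (aromatic, X2) → no; 11× c (aromatic, X3) → no; 3× C (X4) → no; 2× C (X2) → match; 1× N (charge +1, X3) → no; 1× O (charge -1, X1) → no; 1× O (X1) → no.
That gives 2 matching atoms.

2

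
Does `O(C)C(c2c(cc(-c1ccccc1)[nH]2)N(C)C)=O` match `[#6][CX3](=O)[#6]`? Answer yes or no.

The pattern [#6][CX3](=O)[#6] describes a carbonyl carbon (no H) flanked by two carbons — a ketone.
The closest candidate here is a methyl-ester group (-C(=O)OCH3), but one neighbour of the carbonyl carbon is O, not C. No other fragment satisfies the full query, so there is no match.

No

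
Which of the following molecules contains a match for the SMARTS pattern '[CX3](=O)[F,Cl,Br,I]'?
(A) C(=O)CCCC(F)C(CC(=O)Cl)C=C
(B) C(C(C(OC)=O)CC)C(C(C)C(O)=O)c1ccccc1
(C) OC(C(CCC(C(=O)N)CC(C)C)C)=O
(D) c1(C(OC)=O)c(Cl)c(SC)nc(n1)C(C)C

[CX3](=O)[F,Cl,Br,I] describes a carbonyl carbon bonded to a halogen (an acyl halide).
(A) contains an acyl chloride (-C(=O)Cl), which satisfies every atom and bond constraint.
(B) has a methyl-ester group (-C(=O)OCH3) but the carbonyl is bonded to -O-C, not to a halogen.
(C) has a carboxylic acid group (-C(=O)OH) but the carbonyl is bonded to -OH, not to a halogen.
(D) has a chloro substituent but the Cl is not on a carbonyl carbon.
So the answer is (A).

A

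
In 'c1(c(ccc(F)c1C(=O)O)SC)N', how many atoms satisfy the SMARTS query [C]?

The query [C] means: uppercase C matches aliphatic (non-aromatic) carbon only.
Check the 13 heavy atoms by environment: 6× c (aromatic) → no; 1× N → no; 1× S → no; 2× C → match; 1× F → no; 2× O → no.
That gives 2 matching atoms.

2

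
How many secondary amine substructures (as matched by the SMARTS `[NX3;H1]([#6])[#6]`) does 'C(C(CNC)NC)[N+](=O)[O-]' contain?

[NX3;H1]([#6])[#6] is the SMARTS for a secondary amine: a trivalent nitrogen with one H, bonded to two carbons.
The molecule carries 2 separate instances of an N-methylamino group (-NHCH3) meeting every constraint; each maps to a distinct set of atoms, giving 2 matches.

2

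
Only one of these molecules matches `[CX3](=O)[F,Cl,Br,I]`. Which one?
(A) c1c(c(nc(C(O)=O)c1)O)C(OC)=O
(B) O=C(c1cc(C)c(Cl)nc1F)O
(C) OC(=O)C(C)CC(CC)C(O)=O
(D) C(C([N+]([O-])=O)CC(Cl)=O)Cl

D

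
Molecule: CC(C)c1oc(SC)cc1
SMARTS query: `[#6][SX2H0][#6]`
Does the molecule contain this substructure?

The pattern [#6][SX2H0][#6] describes an aliphatic sulfur bridging two carbons with no H on the sulfur — a thioether.
The molecule carries a methylthio ether (-SCH3), whose atoms satisfy every constraint of the query, so the pattern matches.

Yes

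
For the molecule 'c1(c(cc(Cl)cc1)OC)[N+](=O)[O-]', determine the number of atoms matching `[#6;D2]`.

3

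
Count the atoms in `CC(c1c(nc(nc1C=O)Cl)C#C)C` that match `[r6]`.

The query [r6] means: r6 matches atoms in a six-membered ring.
Check the 14 heavy atoms by environment: 2× n (aromatic, in 6-ring) → match; 4× c (aromatic, in 6-ring) → match; 1× Cl (acyclic) → no; 6× C (acyclic) → no; 1× O (acyclic) → no.
Summing the matching environments: 2 + 4 = 6 matching atoms.

6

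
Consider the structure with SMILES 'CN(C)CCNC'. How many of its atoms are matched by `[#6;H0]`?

The query [#6;H0] means: any carbon with no attached hydrogen.
Check the 7 heavy atoms by environment: 2× C (H2) → no; 1× N (H0) → no; 3× C (H3) → no; 1× N (H1) → no.
No environment satisfies the query, so 0 matching atoms.

0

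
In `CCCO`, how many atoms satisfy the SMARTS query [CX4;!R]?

3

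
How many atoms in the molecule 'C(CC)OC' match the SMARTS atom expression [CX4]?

The query [CX4] means: C with X4: aliphatic carbon with exactly 4 total connections (bonds + H).
Check the 5 heavy atoms by environment: 4× C (X4) → match; 1× O (X2) → no.
That gives 4 matching atoms.

4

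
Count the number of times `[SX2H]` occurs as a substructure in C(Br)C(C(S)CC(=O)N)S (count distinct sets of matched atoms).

[SX2H] is the SMARTS for a thiol: an aliphatic sulfur with two connections, one being H.
The molecule carries 2 separate instances of a thiol (-SH) meeting every constraint; each maps to a distinct set of atoms, giving 2 matches.

2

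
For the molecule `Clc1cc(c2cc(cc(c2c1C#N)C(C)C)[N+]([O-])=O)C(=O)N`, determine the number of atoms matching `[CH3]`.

The query [CH3] means: aliphatic carbon with exactly three hydrogens.
Check the 22 heavy atoms by environment: 7× c (aromatic, H0) → no; 3× c (aromatic, H1) → no; 1× N (charge +1, H0) → no; 1× O (charge -1, H0) → no; 2× O (H0) → no; 2× C (H0) → no; 1× N (H2) → no; 1× N (H0) → no; 1× Cl (H0) → no; 1× C (H1) → no; 2× C (H3) → match.
That gives 2 matching atoms.

2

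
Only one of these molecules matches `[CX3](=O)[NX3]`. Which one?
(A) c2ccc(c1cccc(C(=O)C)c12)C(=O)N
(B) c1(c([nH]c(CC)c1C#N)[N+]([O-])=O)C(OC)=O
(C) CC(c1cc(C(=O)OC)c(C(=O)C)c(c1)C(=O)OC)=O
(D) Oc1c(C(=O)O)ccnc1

A

[CX3](=O)[NX3] describes a carbonyl carbon bonded to a trivalent nitrogen (an amide).
(A) contains a primary amide (-C(=O)NH2), which satisfies every atom and bond constraint.
(B) has a methyl-ester group (-C(=O)OCH3) but the carbonyl is bonded to O, not to an NX3 nitrogen.
(C) has a methyl-ester group (-C(=O)OCH3) but the carbonyl is bonded to O, not to an NX3 nitrogen.
(D) has a carboxylic acid group (-C(=O)OH) but the carbonyl is bonded to O, not to an NX3 nitrogen.
So the answer is (A).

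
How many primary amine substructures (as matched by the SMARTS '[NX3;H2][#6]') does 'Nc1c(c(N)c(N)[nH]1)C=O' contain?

3

[NX3;H2][#6] is the SMARTS for a primary amine: a trivalent nitrogen with two H attached to carbon.
The molecule carries 3 separate instances of a primary amino group (-NH2) meeting every constraint; each maps to a distinct set of atoms, giving 3 matches.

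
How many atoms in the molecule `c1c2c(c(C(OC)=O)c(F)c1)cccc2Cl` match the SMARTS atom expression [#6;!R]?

2

The query [#6;!R] means: carbon not in any ring.
Check the 16 heavy atoms by environment: 10× c (aromatic, in 6-ring) → no; 2× C (acyclic) → match; 2× O (acyclic) → no; 1× F (acyclic) → no; 1× Cl (acyclic) → no.
That gives 2 matching atoms.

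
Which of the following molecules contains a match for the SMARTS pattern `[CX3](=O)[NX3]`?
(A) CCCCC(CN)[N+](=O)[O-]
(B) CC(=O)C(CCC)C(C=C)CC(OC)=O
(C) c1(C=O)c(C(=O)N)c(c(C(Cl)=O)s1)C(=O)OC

C

[CX3](=O)[NX3] describes a carbonyl carbon bonded to a trivalent nitrogen (an amide).
(A) has a primary amino group (-NH2) but the -NH2 is not attached to a carbonyl carbon.
(B) has a methyl-ester group (-C(=O)OCH3) but the carbonyl is bonded to O, not to an NX3 nitrogen.
(C) contains a primary amide (-C(=O)NH2), which satisfies every atom and bond constraint.
So the answer is (C).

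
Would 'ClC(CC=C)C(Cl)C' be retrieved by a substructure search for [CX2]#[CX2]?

No

The pattern [CX2]#[CX2] describes a carbon-carbon triple bond — an alkyne.
The closest candidate here is a vinyl group (-CH=CH2), but the C=C is a double bond; both carbons are CX3, not CX2. No other fragment satisfies the full query, so there is no match.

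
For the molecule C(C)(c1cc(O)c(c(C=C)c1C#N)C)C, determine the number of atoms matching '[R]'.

The query [R] means: R matches any atom that is part of a ring.
Check the 15 heavy atoms by environment: 6× c (aromatic, in 6-ring) → match; 7× C (acyclic) → no; 1× N (acyclic) → no; 1× O (acyclic) → no.
That gives 6 matching atoms.

6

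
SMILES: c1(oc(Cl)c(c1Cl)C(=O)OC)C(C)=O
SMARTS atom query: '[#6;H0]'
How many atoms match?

6

The query [#6;H0] means: any carbon with no attached hydrogen.
Check the 14 heavy atoms by environment: 1× o (aromatic, H0) → no; 4× c (aromatic, H0) → match; 2× Cl (H0) → no; 2× C (H0) → match; 3× O (H0) → no; 2× C (H3) → no.
Summing the matching environments: 4 + 2 = 6 matching atoms.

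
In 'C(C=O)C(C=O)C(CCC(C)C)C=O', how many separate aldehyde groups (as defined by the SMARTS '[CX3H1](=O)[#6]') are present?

3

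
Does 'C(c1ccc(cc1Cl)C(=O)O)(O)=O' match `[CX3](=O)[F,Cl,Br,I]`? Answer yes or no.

No

The pattern [CX3](=O)[F,Cl,Br,I] describes a carbonyl carbon bonded to a halogen — an acyl halide.
The closest candidate here is a carboxylic acid group (-C(=O)OH), but the carbonyl is bonded to -OH, not to a halogen. No other fragment satisfies the full query, so there is no match.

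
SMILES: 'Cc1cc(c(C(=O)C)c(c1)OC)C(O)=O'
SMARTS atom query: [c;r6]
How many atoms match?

The query [c;r6] means: aromatic carbon that belongs to a six-membered ring.
Check the 15 heavy atoms by environment: 6× c (aromatic, in 6-ring) → match; 5× C (acyclic) → no; 4× O (acyclic) → no.
That gives 6 matching atoms.

6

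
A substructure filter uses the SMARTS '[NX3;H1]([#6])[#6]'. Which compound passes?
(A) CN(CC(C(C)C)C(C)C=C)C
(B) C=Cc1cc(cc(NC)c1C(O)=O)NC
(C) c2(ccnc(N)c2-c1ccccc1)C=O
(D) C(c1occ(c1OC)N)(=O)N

[NX3;H1]([#6])[#6] describes a trivalent nitrogen with one H, bonded to two carbons (a secondary amine).
(A) has a dimethylamino group (-N(CH3)2) but the nitrogen has H0, not H1.
(B) contains an N-methylamino group (-NHCH3), which satisfies every atom and bond constraint.
(C) has a primary amino group (-NH2) but the nitrogen has H2 and only one carbon neighbour.
(D) has a primary amide (-C(=O)NH2) but the -C(=O)NH2 nitrogen has H2, not H1.
So the answer is (B).

B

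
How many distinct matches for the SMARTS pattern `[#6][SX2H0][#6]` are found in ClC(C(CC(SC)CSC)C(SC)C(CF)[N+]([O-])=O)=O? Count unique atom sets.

3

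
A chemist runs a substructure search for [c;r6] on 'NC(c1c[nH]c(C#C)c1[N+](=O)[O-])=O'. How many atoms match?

0

The query [c;r6] means: aromatic carbon that belongs to a six-membered ring.
Check the 13 heavy atoms by environment: 1× n (aromatic, in 5-ring) → no; 4× c (aromatic, in 5-ring) → no; 3× C (acyclic) → no; 1× N (charge +1, acyclic) → no; 1× O (charge -1, acyclic) → no; 2× O (acyclic) → no; 1× N (acyclic) → no.
No environment satisfies the query, so 0 matching atoms.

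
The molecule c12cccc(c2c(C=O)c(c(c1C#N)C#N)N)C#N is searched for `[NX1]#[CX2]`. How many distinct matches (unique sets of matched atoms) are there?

3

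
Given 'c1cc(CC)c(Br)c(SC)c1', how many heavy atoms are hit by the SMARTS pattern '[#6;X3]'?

6

Check the 11 heavy atoms by environment: 6× c (aromatic, X3) → match; 1× Br (X1) → no; 3× C (X4) → no; 1× S (X2) → no.
That gives 6 matching atoms.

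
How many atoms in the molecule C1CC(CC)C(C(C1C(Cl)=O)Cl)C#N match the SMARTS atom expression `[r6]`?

6

The query [r6] means: r6 matches atoms in a six-membered ring.
Check the 14 heavy atoms by environment: 6× C (in 6-ring) → match; 2× Cl (acyclic) → no; 4× C (acyclic) → no; 1× N (acyclic) → no; 1× O (acyclic) → no.
That gives 6 matching atoms.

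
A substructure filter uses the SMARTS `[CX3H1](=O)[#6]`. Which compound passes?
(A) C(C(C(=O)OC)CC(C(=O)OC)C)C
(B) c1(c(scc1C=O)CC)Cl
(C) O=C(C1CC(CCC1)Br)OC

B

[CX3H1](=O)[#6] describes an sp2 carbon with one H, double-bonded to O and single-bonded to carbon (an aldehyde).
(A) has a methyl-ester group (-C(=O)OCH3) but the carbonyl carbon has H0, not H1.
(B) contains an aldehyde (-CHO), which satisfies every atom and bond constraint.
(C) has a methyl-ester group (-C(=O)OCH3) but the carbonyl carbon has H0, not H1.
So the answer is (B).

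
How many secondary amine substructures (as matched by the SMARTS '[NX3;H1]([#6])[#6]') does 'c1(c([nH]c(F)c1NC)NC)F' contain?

2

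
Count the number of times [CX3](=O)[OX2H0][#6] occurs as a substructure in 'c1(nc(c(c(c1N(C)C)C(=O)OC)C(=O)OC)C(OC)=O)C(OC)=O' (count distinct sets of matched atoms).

4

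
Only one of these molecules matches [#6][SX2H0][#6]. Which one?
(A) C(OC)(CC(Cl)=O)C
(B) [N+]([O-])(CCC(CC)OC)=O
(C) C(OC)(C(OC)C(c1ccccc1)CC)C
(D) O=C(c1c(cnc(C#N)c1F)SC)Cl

[#6][SX2H0][#6] describes an aliphatic sulfur bridging two carbons with no H on the sulfur (a thioether).
(A) has a methoxy ether (-OCH3) but the bridging atom is O, not S.
(B) has a methoxy ether (-OCH3) but the bridging atom is O, not S.
(C) has a methoxy ether (-OCH3) but the bridging atom is O, not S.
(D) contains a methylthio ether (-SCH3), which satisfies every atom and bond constraint.
So the answer is (D).

D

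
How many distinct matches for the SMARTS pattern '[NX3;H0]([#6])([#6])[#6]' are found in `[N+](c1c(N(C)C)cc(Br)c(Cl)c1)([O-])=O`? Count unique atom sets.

[NX3;H0]([#6])([#6])[#6] is the SMARTS for a tertiary amine: a trivalent nitrogen with no H, bonded to three carbons.
Exactly one fragment in the molecule meets all constraints, giving 1 match.

1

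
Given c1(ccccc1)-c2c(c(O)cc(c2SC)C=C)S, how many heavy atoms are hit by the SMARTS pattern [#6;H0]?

6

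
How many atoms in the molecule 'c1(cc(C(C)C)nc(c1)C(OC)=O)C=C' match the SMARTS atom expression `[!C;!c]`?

3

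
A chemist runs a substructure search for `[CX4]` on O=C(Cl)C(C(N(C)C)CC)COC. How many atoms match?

8

Check the 13 heavy atoms by environment: 8× C (X4) → match; 1× C (X3) → no; 1× O (X1) → no; 1× Cl (X1) → no; 1× O (X2) → no; 1× N (X3) → no.
That gives 8 matching atoms.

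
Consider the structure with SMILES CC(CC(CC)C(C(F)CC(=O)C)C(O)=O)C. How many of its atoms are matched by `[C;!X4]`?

2

The query [C;!X4] means: aliphatic carbon that does not have four total connections.
Check the 17 heavy atoms by environment: 11× C (X4) → no; 2× C (X3) → match; 2× O (X1) → no; 1× O (X2) → no; 1× F (X1) → no.
That gives 2 matching atoms.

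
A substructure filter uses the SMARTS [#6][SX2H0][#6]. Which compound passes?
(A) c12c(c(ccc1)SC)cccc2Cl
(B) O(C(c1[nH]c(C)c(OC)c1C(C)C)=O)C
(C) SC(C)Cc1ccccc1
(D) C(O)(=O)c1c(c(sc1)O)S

[#6][SX2H0][#6] describes an aliphatic sulfur bridging two carbons with no H on the sulfur (a thioether).
(A) contains a methylthio ether (-SCH3), which satisfies every atom and bond constraint.
(B) has a methoxy ether (-OCH3) but the bridging atom is O, not S.
(C) has a thiol (-SH) but the sulfur has H1, not H0 bridging two carbons.
(D) has a thiol (-SH) but the sulfur has H1, not H0 bridging two carbons.
So the answer is (A).

A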